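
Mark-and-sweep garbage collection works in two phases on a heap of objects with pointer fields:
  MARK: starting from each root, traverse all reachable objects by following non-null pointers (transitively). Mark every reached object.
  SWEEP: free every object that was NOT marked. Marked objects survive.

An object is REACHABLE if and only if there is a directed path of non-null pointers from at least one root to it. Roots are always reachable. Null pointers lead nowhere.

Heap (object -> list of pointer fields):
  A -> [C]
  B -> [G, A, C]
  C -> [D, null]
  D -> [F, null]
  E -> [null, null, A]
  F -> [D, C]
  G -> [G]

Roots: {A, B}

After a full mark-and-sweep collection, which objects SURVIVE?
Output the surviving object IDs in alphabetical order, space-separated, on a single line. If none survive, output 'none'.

Answer: A B C D F G

Derivation:
Roots: A B
Mark A: refs=C, marked=A
Mark B: refs=G A C, marked=A B
Mark C: refs=D null, marked=A B C
Mark G: refs=G, marked=A B C G
Mark D: refs=F null, marked=A B C D G
Mark F: refs=D C, marked=A B C D F G
Unmarked (collected): E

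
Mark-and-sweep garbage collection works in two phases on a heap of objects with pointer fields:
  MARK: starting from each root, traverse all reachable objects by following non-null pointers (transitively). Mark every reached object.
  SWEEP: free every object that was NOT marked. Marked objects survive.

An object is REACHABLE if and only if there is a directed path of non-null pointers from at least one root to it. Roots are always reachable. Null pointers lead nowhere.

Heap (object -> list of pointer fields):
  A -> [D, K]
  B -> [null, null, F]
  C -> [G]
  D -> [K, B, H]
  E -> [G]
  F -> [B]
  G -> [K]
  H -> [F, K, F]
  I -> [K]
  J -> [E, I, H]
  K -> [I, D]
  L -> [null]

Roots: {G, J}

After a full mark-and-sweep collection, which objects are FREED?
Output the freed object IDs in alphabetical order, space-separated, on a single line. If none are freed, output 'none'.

Answer: A C L

Derivation:
Roots: G J
Mark G: refs=K, marked=G
Mark J: refs=E I H, marked=G J
Mark K: refs=I D, marked=G J K
Mark E: refs=G, marked=E G J K
Mark I: refs=K, marked=E G I J K
Mark H: refs=F K F, marked=E G H I J K
Mark D: refs=K B H, marked=D E G H I J K
Mark F: refs=B, marked=D E F G H I J K
Mark B: refs=null null F, marked=B D E F G H I J K
Unmarked (collected): A C L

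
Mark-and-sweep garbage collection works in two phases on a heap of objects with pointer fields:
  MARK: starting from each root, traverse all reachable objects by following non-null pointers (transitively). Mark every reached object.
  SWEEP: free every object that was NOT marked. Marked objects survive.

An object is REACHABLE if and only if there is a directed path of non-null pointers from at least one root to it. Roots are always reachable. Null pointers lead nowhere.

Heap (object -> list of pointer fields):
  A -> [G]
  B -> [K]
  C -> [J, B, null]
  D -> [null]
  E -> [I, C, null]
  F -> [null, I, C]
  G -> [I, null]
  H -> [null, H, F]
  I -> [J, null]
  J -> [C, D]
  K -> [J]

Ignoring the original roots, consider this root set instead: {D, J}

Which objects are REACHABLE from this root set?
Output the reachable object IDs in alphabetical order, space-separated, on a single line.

Roots: D J
Mark D: refs=null, marked=D
Mark J: refs=C D, marked=D J
Mark C: refs=J B null, marked=C D J
Mark B: refs=K, marked=B C D J
Mark K: refs=J, marked=B C D J K
Unmarked (collected): A E F G H I

Answer: B C D J K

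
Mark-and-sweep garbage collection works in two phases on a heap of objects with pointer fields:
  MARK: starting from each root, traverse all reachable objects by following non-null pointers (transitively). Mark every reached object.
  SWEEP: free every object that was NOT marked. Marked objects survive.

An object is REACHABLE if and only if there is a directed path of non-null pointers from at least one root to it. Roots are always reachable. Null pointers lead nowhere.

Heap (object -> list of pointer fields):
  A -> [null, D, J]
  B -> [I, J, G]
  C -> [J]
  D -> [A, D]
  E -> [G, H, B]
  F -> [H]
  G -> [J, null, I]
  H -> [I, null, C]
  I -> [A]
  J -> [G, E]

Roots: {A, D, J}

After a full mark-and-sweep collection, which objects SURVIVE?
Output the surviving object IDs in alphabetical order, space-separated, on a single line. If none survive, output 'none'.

Answer: A B C D E G H I J

Derivation:
Roots: A D J
Mark A: refs=null D J, marked=A
Mark D: refs=A D, marked=A D
Mark J: refs=G E, marked=A D J
Mark G: refs=J null I, marked=A D G J
Mark E: refs=G H B, marked=A D E G J
Mark I: refs=A, marked=A D E G I J
Mark H: refs=I null C, marked=A D E G H I J
Mark B: refs=I J G, marked=A B D E G H I J
Mark C: refs=J, marked=A B C D E G H I J
Unmarked (collected): F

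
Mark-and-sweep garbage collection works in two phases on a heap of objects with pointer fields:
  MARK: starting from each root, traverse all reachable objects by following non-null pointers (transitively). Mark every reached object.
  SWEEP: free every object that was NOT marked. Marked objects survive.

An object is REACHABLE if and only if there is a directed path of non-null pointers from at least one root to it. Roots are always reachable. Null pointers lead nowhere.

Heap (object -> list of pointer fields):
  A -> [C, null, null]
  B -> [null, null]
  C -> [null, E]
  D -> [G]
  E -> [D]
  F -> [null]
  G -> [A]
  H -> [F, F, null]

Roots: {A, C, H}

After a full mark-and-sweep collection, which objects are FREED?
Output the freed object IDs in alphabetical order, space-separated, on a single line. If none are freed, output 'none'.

Roots: A C H
Mark A: refs=C null null, marked=A
Mark C: refs=null E, marked=A C
Mark H: refs=F F null, marked=A C H
Mark E: refs=D, marked=A C E H
Mark F: refs=null, marked=A C E F H
Mark D: refs=G, marked=A C D E F H
Mark G: refs=A, marked=A C D E F G H
Unmarked (collected): B

Answer: B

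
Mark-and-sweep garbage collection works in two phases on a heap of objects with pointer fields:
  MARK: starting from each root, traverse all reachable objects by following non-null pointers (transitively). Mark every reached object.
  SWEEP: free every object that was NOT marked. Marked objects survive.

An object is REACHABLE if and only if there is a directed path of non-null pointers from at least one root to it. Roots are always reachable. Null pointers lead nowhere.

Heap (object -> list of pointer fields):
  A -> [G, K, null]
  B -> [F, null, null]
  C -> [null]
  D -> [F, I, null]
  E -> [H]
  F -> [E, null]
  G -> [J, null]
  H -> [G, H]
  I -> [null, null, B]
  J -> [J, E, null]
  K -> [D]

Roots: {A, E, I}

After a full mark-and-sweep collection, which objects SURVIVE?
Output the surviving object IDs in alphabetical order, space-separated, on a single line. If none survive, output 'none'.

Roots: A E I
Mark A: refs=G K null, marked=A
Mark E: refs=H, marked=A E
Mark I: refs=null null B, marked=A E I
Mark G: refs=J null, marked=A E G I
Mark K: refs=D, marked=A E G I K
Mark H: refs=G H, marked=A E G H I K
Mark B: refs=F null null, marked=A B E G H I K
Mark J: refs=J E null, marked=A B E G H I J K
Mark D: refs=F I null, marked=A B D E G H I J K
Mark F: refs=E null, marked=A B D E F G H I J K
Unmarked (collected): C

Answer: A B D E F G H I J K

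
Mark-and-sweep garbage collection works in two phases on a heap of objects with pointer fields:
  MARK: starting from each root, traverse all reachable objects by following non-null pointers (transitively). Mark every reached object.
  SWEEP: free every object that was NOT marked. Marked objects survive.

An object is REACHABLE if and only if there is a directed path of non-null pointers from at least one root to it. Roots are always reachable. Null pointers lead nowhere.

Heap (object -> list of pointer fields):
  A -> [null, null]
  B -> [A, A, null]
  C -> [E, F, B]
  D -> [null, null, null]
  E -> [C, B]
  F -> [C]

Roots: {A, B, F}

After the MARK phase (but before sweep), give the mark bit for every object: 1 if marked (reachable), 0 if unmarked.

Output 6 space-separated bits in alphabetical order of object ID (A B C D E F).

Roots: A B F
Mark A: refs=null null, marked=A
Mark B: refs=A A null, marked=A B
Mark F: refs=C, marked=A B F
Mark C: refs=E F B, marked=A B C F
Mark E: refs=C B, marked=A B C E F
Unmarked (collected): D

Answer: 1 1 1 0 1 1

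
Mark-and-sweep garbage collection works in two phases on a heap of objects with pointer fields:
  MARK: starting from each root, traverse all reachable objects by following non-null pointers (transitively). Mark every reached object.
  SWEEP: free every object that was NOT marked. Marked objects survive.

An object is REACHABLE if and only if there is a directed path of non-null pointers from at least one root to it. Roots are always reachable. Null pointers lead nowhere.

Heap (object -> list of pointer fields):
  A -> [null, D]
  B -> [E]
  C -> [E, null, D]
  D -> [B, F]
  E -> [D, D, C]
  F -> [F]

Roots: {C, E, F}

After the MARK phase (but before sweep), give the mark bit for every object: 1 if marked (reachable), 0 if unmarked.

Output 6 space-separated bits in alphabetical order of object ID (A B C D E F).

Answer: 0 1 1 1 1 1

Derivation:
Roots: C E F
Mark C: refs=E null D, marked=C
Mark E: refs=D D C, marked=C E
Mark F: refs=F, marked=C E F
Mark D: refs=B F, marked=C D E F
Mark B: refs=E, marked=B C D E F
Unmarked (collected): A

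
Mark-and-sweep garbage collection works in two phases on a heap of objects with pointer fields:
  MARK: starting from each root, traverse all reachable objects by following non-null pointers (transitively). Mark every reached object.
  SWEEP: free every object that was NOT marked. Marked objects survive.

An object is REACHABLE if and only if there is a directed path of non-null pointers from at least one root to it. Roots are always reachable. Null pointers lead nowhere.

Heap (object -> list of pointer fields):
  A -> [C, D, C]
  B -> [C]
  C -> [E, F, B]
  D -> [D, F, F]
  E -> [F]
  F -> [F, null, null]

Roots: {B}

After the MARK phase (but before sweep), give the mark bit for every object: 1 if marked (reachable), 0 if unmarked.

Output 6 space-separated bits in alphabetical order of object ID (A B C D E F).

Answer: 0 1 1 0 1 1

Derivation:
Roots: B
Mark B: refs=C, marked=B
Mark C: refs=E F B, marked=B C
Mark E: refs=F, marked=B C E
Mark F: refs=F null null, marked=B C E F
Unmarked (collected): A D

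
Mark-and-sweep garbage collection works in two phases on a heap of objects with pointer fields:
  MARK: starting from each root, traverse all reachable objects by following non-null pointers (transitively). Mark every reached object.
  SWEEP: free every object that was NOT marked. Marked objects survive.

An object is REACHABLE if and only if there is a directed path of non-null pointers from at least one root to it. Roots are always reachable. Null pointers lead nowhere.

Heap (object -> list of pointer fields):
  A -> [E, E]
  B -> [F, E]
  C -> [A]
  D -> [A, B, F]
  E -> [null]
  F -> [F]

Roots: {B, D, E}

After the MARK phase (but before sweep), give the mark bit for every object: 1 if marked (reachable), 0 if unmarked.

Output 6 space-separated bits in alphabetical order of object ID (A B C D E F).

Roots: B D E
Mark B: refs=F E, marked=B
Mark D: refs=A B F, marked=B D
Mark E: refs=null, marked=B D E
Mark F: refs=F, marked=B D E F
Mark A: refs=E E, marked=A B D E F
Unmarked (collected): C

Answer: 1 1 0 1 1 1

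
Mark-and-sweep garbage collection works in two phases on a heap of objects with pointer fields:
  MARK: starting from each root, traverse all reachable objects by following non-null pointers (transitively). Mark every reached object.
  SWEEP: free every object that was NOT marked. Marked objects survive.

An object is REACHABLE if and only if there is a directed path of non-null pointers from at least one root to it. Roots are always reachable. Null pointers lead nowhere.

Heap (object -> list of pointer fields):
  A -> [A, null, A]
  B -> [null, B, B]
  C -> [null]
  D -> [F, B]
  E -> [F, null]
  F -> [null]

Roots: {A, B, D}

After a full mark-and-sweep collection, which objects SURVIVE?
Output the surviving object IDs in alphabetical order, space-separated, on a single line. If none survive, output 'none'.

Answer: A B D F

Derivation:
Roots: A B D
Mark A: refs=A null A, marked=A
Mark B: refs=null B B, marked=A B
Mark D: refs=F B, marked=A B D
Mark F: refs=null, marked=A B D F
Unmarked (collected): C E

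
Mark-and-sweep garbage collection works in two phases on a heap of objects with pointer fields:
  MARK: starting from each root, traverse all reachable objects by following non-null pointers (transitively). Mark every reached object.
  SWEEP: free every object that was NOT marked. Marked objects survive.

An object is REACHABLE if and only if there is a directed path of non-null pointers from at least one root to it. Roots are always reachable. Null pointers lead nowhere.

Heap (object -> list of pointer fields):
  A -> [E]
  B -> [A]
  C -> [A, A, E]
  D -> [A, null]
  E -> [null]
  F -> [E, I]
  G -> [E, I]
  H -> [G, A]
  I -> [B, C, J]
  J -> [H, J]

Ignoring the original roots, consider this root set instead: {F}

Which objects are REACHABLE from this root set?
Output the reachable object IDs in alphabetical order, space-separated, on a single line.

Answer: A B C E F G H I J

Derivation:
Roots: F
Mark F: refs=E I, marked=F
Mark E: refs=null, marked=E F
Mark I: refs=B C J, marked=E F I
Mark B: refs=A, marked=B E F I
Mark C: refs=A A E, marked=B C E F I
Mark J: refs=H J, marked=B C E F I J
Mark A: refs=E, marked=A B C E F I J
Mark H: refs=G A, marked=A B C E F H I J
Mark G: refs=E I, marked=A B C E F G H I J
Unmarked (collected): D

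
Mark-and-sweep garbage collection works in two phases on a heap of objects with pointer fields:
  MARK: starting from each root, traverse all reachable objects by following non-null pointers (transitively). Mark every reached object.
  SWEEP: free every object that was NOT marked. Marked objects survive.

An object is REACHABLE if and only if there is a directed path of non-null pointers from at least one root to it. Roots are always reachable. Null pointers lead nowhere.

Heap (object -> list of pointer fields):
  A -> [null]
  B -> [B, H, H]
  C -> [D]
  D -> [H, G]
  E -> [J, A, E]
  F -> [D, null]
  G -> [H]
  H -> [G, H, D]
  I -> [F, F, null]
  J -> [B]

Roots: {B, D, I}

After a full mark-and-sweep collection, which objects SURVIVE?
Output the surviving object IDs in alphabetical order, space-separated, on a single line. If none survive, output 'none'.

Answer: B D F G H I

Derivation:
Roots: B D I
Mark B: refs=B H H, marked=B
Mark D: refs=H G, marked=B D
Mark I: refs=F F null, marked=B D I
Mark H: refs=G H D, marked=B D H I
Mark G: refs=H, marked=B D G H I
Mark F: refs=D null, marked=B D F G H I
Unmarked (collected): A C E J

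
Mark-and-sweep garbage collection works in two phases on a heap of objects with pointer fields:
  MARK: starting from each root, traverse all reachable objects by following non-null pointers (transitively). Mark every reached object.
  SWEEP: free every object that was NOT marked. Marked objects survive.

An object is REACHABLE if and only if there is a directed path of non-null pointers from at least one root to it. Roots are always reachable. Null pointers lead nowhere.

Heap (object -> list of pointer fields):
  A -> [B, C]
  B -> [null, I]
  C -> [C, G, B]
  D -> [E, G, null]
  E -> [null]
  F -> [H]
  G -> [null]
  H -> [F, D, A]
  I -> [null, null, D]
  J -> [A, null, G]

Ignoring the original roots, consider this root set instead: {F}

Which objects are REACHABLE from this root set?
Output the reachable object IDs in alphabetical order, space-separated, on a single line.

Answer: A B C D E F G H I

Derivation:
Roots: F
Mark F: refs=H, marked=F
Mark H: refs=F D A, marked=F H
Mark D: refs=E G null, marked=D F H
Mark A: refs=B C, marked=A D F H
Mark E: refs=null, marked=A D E F H
Mark G: refs=null, marked=A D E F G H
Mark B: refs=null I, marked=A B D E F G H
Mark C: refs=C G B, marked=A B C D E F G H
Mark I: refs=null null D, marked=A B C D E F G H I
Unmarked (collected): J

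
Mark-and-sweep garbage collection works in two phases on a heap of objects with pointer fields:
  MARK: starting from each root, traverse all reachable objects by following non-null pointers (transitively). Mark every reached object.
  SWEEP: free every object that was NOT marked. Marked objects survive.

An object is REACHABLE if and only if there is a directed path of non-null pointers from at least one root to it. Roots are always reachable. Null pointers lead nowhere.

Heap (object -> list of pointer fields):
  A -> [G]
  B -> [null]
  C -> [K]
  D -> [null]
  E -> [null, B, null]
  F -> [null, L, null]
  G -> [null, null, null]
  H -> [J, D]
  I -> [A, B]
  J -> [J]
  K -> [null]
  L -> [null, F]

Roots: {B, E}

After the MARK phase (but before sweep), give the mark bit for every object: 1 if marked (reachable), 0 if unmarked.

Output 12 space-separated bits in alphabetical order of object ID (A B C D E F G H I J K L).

Roots: B E
Mark B: refs=null, marked=B
Mark E: refs=null B null, marked=B E
Unmarked (collected): A C D F G H I J K L

Answer: 0 1 0 0 1 0 0 0 0 0 0 0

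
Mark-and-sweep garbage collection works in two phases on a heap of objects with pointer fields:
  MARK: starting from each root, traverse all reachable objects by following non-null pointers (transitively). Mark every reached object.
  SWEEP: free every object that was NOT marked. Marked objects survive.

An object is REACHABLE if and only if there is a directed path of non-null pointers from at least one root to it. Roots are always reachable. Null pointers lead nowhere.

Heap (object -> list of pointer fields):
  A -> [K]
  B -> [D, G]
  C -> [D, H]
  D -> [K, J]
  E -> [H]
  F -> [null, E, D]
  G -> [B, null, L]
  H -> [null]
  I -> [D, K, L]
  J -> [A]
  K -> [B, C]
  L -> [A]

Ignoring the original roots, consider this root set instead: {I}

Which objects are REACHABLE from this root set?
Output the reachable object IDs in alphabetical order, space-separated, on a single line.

Answer: A B C D G H I J K L

Derivation:
Roots: I
Mark I: refs=D K L, marked=I
Mark D: refs=K J, marked=D I
Mark K: refs=B C, marked=D I K
Mark L: refs=A, marked=D I K L
Mark J: refs=A, marked=D I J K L
Mark B: refs=D G, marked=B D I J K L
Mark C: refs=D H, marked=B C D I J K L
Mark A: refs=K, marked=A B C D I J K L
Mark G: refs=B null L, marked=A B C D G I J K L
Mark H: refs=null, marked=A B C D G H I J K L
Unmarked (collected): E F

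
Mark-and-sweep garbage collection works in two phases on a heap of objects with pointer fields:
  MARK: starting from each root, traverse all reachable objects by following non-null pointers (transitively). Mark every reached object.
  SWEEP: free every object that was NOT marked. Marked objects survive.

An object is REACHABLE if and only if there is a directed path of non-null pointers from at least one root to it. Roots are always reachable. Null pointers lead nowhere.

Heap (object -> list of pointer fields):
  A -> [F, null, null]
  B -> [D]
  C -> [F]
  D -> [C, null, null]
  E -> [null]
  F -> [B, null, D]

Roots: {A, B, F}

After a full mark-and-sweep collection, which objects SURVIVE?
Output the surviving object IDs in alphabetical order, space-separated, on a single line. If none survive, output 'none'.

Answer: A B C D F

Derivation:
Roots: A B F
Mark A: refs=F null null, marked=A
Mark B: refs=D, marked=A B
Mark F: refs=B null D, marked=A B F
Mark D: refs=C null null, marked=A B D F
Mark C: refs=F, marked=A B C D F
Unmarked (collected): E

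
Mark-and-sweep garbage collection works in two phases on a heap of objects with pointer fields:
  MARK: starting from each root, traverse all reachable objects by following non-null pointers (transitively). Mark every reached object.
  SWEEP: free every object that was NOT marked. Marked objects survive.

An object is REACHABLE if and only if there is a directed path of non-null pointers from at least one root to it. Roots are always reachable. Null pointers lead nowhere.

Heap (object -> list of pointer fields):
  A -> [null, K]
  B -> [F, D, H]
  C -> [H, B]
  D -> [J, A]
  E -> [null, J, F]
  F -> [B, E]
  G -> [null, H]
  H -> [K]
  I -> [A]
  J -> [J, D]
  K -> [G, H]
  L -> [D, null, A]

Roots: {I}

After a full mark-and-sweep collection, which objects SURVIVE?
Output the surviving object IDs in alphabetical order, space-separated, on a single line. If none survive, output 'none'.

Answer: A G H I K

Derivation:
Roots: I
Mark I: refs=A, marked=I
Mark A: refs=null K, marked=A I
Mark K: refs=G H, marked=A I K
Mark G: refs=null H, marked=A G I K
Mark H: refs=K, marked=A G H I K
Unmarked (collected): B C D E F J L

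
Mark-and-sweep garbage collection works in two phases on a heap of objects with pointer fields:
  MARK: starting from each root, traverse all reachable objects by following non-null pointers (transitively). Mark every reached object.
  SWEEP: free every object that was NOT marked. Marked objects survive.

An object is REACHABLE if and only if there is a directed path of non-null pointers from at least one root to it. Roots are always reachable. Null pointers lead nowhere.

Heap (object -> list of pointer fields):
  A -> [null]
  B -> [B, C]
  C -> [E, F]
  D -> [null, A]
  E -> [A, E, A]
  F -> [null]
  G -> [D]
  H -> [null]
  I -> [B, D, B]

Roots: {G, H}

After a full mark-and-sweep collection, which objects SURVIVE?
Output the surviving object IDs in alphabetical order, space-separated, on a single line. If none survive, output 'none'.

Answer: A D G H

Derivation:
Roots: G H
Mark G: refs=D, marked=G
Mark H: refs=null, marked=G H
Mark D: refs=null A, marked=D G H
Mark A: refs=null, marked=A D G H
Unmarked (collected): B C E F I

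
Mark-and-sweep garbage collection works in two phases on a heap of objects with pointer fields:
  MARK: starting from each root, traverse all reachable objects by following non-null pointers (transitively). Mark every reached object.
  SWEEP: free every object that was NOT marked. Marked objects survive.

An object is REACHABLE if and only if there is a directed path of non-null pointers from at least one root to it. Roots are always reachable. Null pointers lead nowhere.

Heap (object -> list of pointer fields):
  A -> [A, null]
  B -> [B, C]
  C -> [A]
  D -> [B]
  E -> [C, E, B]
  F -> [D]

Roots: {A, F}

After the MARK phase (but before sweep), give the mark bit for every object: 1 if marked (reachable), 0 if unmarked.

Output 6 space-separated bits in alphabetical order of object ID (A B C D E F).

Roots: A F
Mark A: refs=A null, marked=A
Mark F: refs=D, marked=A F
Mark D: refs=B, marked=A D F
Mark B: refs=B C, marked=A B D F
Mark C: refs=A, marked=A B C D F
Unmarked (collected): E

Answer: 1 1 1 1 0 1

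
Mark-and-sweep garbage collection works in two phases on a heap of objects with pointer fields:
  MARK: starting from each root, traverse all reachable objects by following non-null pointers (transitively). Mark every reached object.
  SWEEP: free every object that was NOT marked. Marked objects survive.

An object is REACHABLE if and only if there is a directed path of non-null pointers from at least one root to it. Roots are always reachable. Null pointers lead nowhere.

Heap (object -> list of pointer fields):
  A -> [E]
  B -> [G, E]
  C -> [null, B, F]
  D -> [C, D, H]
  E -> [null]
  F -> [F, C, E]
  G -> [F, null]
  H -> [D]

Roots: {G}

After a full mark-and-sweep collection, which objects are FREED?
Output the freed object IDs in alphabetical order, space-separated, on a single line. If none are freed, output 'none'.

Answer: A D H

Derivation:
Roots: G
Mark G: refs=F null, marked=G
Mark F: refs=F C E, marked=F G
Mark C: refs=null B F, marked=C F G
Mark E: refs=null, marked=C E F G
Mark B: refs=G E, marked=B C E F G
Unmarked (collected): A D H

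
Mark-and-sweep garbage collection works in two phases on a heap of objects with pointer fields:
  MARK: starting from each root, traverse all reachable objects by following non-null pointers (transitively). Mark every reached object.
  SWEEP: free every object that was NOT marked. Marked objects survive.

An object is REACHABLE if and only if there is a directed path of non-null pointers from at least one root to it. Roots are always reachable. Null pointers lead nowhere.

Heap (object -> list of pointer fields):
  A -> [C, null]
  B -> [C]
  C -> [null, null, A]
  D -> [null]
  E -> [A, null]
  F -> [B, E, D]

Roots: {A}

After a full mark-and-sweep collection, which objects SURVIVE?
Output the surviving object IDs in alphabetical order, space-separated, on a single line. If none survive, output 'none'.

Roots: A
Mark A: refs=C null, marked=A
Mark C: refs=null null A, marked=A C
Unmarked (collected): B D E F

Answer: A C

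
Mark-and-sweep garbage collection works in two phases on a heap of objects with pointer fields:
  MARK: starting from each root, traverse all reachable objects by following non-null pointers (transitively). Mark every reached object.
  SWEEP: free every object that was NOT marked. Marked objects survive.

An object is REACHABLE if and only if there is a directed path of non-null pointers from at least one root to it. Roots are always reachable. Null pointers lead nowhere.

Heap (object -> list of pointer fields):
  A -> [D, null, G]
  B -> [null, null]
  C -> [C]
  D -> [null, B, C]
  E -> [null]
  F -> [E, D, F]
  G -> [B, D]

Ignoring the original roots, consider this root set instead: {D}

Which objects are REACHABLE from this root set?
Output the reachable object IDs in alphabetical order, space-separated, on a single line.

Answer: B C D

Derivation:
Roots: D
Mark D: refs=null B C, marked=D
Mark B: refs=null null, marked=B D
Mark C: refs=C, marked=B C D
Unmarked (collected): A E F G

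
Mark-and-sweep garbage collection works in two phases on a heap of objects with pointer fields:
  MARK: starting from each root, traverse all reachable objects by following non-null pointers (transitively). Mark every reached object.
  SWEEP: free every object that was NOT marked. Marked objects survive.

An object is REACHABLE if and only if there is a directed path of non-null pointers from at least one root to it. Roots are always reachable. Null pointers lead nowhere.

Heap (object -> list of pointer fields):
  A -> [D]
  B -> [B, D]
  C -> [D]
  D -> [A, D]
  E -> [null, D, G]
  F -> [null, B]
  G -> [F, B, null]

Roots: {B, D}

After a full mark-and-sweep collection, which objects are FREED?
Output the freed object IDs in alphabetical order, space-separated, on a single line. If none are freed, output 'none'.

Roots: B D
Mark B: refs=B D, marked=B
Mark D: refs=A D, marked=B D
Mark A: refs=D, marked=A B D
Unmarked (collected): C E F G

Answer: C E F G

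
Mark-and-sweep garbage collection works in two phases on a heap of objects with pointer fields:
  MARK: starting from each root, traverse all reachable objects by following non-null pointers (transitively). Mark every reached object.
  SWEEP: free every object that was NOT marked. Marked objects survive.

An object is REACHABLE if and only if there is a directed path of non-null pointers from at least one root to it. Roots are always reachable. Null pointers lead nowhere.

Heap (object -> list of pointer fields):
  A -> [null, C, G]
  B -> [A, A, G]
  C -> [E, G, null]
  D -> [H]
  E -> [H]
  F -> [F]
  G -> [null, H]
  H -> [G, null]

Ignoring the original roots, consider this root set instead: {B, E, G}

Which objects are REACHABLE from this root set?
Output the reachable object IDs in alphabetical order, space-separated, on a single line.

Answer: A B C E G H

Derivation:
Roots: B E G
Mark B: refs=A A G, marked=B
Mark E: refs=H, marked=B E
Mark G: refs=null H, marked=B E G
Mark A: refs=null C G, marked=A B E G
Mark H: refs=G null, marked=A B E G H
Mark C: refs=E G null, marked=A B C E G H
Unmarked (collected): D F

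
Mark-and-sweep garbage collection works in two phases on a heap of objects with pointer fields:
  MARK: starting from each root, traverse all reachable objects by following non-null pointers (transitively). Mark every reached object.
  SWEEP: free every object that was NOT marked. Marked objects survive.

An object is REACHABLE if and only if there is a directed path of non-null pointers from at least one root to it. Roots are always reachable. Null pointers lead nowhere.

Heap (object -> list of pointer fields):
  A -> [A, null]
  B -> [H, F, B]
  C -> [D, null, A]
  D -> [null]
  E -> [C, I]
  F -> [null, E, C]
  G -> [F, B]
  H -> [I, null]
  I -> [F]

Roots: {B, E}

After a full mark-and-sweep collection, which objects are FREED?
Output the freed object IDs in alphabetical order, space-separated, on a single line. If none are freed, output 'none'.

Roots: B E
Mark B: refs=H F B, marked=B
Mark E: refs=C I, marked=B E
Mark H: refs=I null, marked=B E H
Mark F: refs=null E C, marked=B E F H
Mark C: refs=D null A, marked=B C E F H
Mark I: refs=F, marked=B C E F H I
Mark D: refs=null, marked=B C D E F H I
Mark A: refs=A null, marked=A B C D E F H I
Unmarked (collected): G

Answer: G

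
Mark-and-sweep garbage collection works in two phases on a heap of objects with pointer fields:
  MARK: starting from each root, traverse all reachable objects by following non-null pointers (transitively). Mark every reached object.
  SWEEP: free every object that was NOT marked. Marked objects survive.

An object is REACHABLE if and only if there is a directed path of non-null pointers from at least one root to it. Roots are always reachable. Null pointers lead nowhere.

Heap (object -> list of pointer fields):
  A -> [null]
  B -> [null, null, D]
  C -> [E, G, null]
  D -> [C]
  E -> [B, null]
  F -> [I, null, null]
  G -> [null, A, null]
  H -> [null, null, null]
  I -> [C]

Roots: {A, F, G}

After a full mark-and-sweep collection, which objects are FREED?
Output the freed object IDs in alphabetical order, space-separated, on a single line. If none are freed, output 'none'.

Roots: A F G
Mark A: refs=null, marked=A
Mark F: refs=I null null, marked=A F
Mark G: refs=null A null, marked=A F G
Mark I: refs=C, marked=A F G I
Mark C: refs=E G null, marked=A C F G I
Mark E: refs=B null, marked=A C E F G I
Mark B: refs=null null D, marked=A B C E F G I
Mark D: refs=C, marked=A B C D E F G I
Unmarked (collected): H

Answer: H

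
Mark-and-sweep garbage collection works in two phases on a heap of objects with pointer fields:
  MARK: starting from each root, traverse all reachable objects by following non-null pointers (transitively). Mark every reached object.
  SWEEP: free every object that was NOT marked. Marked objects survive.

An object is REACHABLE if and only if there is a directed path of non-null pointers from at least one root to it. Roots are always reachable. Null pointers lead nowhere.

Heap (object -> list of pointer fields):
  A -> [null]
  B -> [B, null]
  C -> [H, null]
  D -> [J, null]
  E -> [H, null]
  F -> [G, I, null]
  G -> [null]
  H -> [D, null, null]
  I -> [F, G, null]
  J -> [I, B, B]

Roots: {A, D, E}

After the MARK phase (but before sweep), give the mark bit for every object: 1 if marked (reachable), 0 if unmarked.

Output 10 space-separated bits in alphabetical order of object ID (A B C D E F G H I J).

Answer: 1 1 0 1 1 1 1 1 1 1

Derivation:
Roots: A D E
Mark A: refs=null, marked=A
Mark D: refs=J null, marked=A D
Mark E: refs=H null, marked=A D E
Mark J: refs=I B B, marked=A D E J
Mark H: refs=D null null, marked=A D E H J
Mark I: refs=F G null, marked=A D E H I J
Mark B: refs=B null, marked=A B D E H I J
Mark F: refs=G I null, marked=A B D E F H I J
Mark G: refs=null, marked=A B D E F G H I J
Unmarked (collected): C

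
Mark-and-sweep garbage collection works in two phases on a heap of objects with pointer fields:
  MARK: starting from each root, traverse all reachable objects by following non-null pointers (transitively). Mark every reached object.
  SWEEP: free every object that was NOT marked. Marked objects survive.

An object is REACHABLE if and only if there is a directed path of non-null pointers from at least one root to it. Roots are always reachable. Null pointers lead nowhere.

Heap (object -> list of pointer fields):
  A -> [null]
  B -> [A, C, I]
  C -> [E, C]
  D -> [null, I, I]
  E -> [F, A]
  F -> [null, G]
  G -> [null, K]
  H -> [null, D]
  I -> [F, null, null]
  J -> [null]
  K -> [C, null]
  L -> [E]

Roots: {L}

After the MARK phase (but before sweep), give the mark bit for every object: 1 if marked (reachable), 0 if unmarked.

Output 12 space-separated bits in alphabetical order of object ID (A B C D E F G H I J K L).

Answer: 1 0 1 0 1 1 1 0 0 0 1 1

Derivation:
Roots: L
Mark L: refs=E, marked=L
Mark E: refs=F A, marked=E L
Mark F: refs=null G, marked=E F L
Mark A: refs=null, marked=A E F L
Mark G: refs=null K, marked=A E F G L
Mark K: refs=C null, marked=A E F G K L
Mark C: refs=E C, marked=A C E F G K L
Unmarked (collected): B D H I J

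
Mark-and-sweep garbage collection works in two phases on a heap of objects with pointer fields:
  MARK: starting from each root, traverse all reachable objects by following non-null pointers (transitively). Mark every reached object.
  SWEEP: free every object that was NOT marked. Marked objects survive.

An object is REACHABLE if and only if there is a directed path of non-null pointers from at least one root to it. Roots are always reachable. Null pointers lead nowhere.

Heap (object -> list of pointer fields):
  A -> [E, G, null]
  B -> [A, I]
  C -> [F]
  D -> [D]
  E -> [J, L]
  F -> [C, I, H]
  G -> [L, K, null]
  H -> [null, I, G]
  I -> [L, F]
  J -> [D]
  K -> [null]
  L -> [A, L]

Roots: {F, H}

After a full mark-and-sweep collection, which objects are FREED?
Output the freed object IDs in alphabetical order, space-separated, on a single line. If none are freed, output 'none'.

Answer: B

Derivation:
Roots: F H
Mark F: refs=C I H, marked=F
Mark H: refs=null I G, marked=F H
Mark C: refs=F, marked=C F H
Mark I: refs=L F, marked=C F H I
Mark G: refs=L K null, marked=C F G H I
Mark L: refs=A L, marked=C F G H I L
Mark K: refs=null, marked=C F G H I K L
Mark A: refs=E G null, marked=A C F G H I K L
Mark E: refs=J L, marked=A C E F G H I K L
Mark J: refs=D, marked=A C E F G H I J K L
Mark D: refs=D, marked=A C D E F G H I J K L
Unmarked (collected): B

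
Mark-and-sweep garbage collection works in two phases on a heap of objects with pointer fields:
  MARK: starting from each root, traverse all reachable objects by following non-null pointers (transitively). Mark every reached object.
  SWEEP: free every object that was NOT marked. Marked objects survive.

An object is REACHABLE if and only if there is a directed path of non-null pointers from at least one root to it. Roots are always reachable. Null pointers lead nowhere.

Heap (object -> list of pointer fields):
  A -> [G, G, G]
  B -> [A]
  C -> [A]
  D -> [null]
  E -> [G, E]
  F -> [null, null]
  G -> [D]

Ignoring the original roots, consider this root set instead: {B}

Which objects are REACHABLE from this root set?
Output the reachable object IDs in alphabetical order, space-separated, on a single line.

Answer: A B D G

Derivation:
Roots: B
Mark B: refs=A, marked=B
Mark A: refs=G G G, marked=A B
Mark G: refs=D, marked=A B G
Mark D: refs=null, marked=A B D G
Unmarked (collected): C E F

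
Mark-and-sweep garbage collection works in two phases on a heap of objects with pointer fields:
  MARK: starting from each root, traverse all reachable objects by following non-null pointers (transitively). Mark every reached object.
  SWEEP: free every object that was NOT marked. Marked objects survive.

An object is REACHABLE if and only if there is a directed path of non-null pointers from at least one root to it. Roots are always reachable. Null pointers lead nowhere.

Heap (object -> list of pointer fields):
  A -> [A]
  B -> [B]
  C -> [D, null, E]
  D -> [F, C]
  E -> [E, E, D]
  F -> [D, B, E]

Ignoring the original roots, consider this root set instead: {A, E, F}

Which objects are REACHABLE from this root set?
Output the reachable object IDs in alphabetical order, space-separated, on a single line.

Answer: A B C D E F

Derivation:
Roots: A E F
Mark A: refs=A, marked=A
Mark E: refs=E E D, marked=A E
Mark F: refs=D B E, marked=A E F
Mark D: refs=F C, marked=A D E F
Mark B: refs=B, marked=A B D E F
Mark C: refs=D null E, marked=A B C D E F
Unmarked (collected): (none)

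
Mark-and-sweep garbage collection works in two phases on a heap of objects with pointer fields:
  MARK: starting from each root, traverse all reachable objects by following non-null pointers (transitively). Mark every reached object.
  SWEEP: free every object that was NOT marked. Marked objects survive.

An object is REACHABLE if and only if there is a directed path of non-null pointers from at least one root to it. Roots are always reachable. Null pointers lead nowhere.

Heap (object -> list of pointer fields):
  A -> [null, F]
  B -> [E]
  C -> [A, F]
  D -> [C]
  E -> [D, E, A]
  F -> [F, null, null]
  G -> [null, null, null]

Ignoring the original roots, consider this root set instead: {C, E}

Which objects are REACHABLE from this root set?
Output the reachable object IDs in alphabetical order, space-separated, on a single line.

Roots: C E
Mark C: refs=A F, marked=C
Mark E: refs=D E A, marked=C E
Mark A: refs=null F, marked=A C E
Mark F: refs=F null null, marked=A C E F
Mark D: refs=C, marked=A C D E F
Unmarked (collected): B G

Answer: A C D E F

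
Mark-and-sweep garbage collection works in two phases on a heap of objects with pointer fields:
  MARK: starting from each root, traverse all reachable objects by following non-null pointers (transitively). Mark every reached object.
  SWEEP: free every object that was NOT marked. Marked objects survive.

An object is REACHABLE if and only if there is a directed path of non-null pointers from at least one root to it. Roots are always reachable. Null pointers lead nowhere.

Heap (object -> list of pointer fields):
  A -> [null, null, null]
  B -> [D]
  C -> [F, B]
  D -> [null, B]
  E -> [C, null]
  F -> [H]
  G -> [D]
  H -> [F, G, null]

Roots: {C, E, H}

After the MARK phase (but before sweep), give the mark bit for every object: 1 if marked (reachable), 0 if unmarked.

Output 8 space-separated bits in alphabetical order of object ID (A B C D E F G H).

Roots: C E H
Mark C: refs=F B, marked=C
Mark E: refs=C null, marked=C E
Mark H: refs=F G null, marked=C E H
Mark F: refs=H, marked=C E F H
Mark B: refs=D, marked=B C E F H
Mark G: refs=D, marked=B C E F G H
Mark D: refs=null B, marked=B C D E F G H
Unmarked (collected): A

Answer: 0 1 1 1 1 1 1 1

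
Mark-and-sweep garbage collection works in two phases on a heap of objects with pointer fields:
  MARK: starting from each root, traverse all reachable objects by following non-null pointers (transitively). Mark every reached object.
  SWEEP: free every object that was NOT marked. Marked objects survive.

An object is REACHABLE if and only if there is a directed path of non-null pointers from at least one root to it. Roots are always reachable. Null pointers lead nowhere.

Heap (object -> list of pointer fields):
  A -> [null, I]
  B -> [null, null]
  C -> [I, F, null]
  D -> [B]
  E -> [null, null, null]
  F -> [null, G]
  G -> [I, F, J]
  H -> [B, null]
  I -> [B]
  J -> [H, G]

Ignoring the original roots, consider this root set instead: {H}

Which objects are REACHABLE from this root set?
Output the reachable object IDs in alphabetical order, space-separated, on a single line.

Roots: H
Mark H: refs=B null, marked=H
Mark B: refs=null null, marked=B H
Unmarked (collected): A C D E F G I J

Answer: B H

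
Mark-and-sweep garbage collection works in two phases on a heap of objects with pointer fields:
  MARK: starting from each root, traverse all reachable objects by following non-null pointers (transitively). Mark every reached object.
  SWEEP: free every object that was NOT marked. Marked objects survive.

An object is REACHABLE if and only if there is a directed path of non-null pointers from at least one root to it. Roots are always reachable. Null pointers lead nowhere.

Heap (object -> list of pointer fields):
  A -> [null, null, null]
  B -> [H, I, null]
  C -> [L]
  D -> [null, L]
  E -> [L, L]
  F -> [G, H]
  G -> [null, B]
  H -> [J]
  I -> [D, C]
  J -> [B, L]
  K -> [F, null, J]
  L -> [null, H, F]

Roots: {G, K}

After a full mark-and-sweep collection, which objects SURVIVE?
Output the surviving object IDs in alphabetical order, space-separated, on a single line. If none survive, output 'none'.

Roots: G K
Mark G: refs=null B, marked=G
Mark K: refs=F null J, marked=G K
Mark B: refs=H I null, marked=B G K
Mark F: refs=G H, marked=B F G K
Mark J: refs=B L, marked=B F G J K
Mark H: refs=J, marked=B F G H J K
Mark I: refs=D C, marked=B F G H I J K
Mark L: refs=null H F, marked=B F G H I J K L
Mark D: refs=null L, marked=B D F G H I J K L
Mark C: refs=L, marked=B C D F G H I J K L
Unmarked (collected): A E

Answer: B C D F G H I J K L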